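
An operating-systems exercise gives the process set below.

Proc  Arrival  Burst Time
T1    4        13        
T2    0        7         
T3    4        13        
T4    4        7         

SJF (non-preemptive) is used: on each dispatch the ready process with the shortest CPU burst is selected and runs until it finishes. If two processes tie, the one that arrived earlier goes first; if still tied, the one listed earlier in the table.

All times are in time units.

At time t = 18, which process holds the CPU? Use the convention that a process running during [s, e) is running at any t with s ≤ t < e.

Schedule: | T2 0-7 | T4 7-14 | T1 14-27 | T3 27-40 |
Completion: T1=27  T2=7  T3=40  T4=14
Turnaround (C−A): T1=23  T2=7  T3=36  T4=10

T1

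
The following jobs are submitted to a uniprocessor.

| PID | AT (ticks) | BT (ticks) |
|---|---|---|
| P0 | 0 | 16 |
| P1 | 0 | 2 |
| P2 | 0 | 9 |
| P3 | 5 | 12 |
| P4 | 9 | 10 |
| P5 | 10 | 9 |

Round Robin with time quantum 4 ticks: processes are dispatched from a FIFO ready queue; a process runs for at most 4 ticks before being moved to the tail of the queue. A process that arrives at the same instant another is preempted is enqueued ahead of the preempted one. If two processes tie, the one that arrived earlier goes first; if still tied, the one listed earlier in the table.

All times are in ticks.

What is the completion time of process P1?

Gantt: | P0 0-4 | P1 4-6 | P2 6-10 | P0 10-14 | P3 14-18 | P4 18-22 | P5 22-26 | P2 26-30 | P0 30-34 | P3 34-38 | P4 38-42 | P5 42-46 | P2 46-47 | P0 47-51 | P3 51-55 | P4 55-57 | P5 57-58 |
Completion: P0=51  P1=6  P2=47  P3=55  P4=57  P5=58

6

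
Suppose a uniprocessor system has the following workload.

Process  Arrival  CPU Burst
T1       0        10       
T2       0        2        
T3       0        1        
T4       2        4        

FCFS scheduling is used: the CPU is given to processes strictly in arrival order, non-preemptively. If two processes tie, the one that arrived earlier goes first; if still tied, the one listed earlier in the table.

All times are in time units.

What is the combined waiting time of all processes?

Gantt: | T1 0-10 | T2 10-12 | T3 12-13 | T4 13-17 |
Completion: T1=10  T2=12  T3=13  T4=17
Turnaround (C−A): T1=10  T2=12  T3=13  T4=15
Waiting = turnaround − burst: T1=0, T2=10, T3=12, T4=11
Total waiting = 0 + 10 + 12 + 11 = 33

33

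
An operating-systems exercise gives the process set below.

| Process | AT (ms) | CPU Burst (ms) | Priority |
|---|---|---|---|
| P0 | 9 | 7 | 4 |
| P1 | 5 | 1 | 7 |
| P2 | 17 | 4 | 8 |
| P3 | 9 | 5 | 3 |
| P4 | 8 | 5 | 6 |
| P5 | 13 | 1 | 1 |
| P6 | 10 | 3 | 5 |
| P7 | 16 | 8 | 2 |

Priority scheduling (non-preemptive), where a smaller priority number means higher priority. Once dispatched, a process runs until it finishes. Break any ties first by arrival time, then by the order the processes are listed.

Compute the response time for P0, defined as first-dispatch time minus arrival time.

18

Timeline: | idle 0-5 | P1 5-6 | idle 6-8 | P4 8-13 | P5 13-14 | P3 14-19 | P7 19-27 | P0 27-34 | P6 34-37 | P2 37-41 |
Completion: P0=34  P1=6  P2=41  P3=19  P4=13  P5=14  P6=37  P7=27
Response(P0) = first start − arrival = 27 − 9 = 18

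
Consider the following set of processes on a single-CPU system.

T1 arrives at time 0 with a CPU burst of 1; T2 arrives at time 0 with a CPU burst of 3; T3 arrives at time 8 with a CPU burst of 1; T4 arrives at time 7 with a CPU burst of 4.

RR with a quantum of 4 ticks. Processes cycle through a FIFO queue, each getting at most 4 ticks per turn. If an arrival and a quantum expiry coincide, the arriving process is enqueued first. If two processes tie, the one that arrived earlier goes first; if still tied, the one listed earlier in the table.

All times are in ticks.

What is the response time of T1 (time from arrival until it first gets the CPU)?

0

Timeline: | T1 0-1 | T2 1-4 | idle 4-7 | T4 7-11 | T3 11-12 |
Completion: T1=1  T2=4  T3=12  T4=11
Turnaround (C−A): T1=1  T2=4  T3=4  T4=4
Response(T1) = first start − arrival = 0 − 0 = 0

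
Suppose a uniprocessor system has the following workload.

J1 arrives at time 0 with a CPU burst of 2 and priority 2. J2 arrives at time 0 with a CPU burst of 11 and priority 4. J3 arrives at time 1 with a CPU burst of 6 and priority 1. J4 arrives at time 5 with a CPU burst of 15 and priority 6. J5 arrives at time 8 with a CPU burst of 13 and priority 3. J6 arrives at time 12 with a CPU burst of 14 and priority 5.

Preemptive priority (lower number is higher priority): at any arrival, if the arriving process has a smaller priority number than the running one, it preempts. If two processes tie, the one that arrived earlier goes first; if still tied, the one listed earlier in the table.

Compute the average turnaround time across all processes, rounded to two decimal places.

24.83

Schedule: | J1 0-1 | J3 1-7 | J1 7-8 | J5 8-21 | J2 21-32 | J6 32-46 | J4 46-61 |
Completion: J1=8  J2=32  J3=7  J4=61  J5=21  J6=46
Turnaround times: J1=8, J2=32, J3=6, J4=56, J5=13, J6=34
Average turnaround = (8+32+6+56+13+34) / 6 = 149/6 = 24.83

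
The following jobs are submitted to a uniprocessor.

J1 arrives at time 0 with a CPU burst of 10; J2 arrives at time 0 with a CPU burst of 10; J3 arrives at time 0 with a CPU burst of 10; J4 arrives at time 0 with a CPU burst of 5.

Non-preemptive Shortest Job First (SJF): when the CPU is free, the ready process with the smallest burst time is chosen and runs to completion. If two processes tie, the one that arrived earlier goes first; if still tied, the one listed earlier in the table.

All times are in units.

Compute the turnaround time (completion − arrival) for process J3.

Gantt: | J4 0-5 | J1 5-15 | J2 15-25 | J3 25-35 |
Completion: J1=15  J2=25  J3=35  J4=5
Turnaround (C−A): J1=15  J2=25  J3=35  J4=5
Turnaround(J3) = completion − arrival = 35 − 0 = 35

35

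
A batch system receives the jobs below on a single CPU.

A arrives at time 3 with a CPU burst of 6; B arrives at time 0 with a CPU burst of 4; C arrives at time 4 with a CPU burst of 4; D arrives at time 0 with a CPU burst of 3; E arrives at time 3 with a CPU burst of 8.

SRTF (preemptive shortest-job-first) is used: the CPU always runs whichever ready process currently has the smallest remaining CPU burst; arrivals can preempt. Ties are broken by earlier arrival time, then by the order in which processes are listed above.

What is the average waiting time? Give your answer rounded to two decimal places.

Gantt: | D 0-3 | B 3-7 | C 7-11 | A 11-17 | E 17-25 |
Completion: A=17  B=7  C=11  D=3  E=25
Turnaround (C−A): A=14  B=7  C=7  D=3  E=22
Waiting times: A=8, B=3, C=3, D=0, E=14
Average waiting = (8+3+3+0+14) / 5 = 28/5 = 5.60

5.60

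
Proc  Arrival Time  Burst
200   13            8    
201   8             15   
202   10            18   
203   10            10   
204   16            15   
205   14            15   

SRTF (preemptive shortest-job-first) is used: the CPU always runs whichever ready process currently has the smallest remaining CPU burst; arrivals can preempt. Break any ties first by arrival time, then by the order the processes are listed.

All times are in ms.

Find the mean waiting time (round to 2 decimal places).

25.50

Timeline: | idle 0-8 | 201 8-10 | 203 10-20 | 200 20-28 | 201 28-41 | 205 41-56 | 204 56-71 | 202 71-89 |
Completion: 200=28  201=41  202=89  203=20  204=71  205=56
Turnaround (C−A): 200=15  201=33  202=79  203=10  204=55  205=42
Waiting times: 200=7, 201=18, 202=61, 203=0, 204=40, 205=27
Average waiting = (7+18+61+0+40+27) / 6 = 153/6 = 25.50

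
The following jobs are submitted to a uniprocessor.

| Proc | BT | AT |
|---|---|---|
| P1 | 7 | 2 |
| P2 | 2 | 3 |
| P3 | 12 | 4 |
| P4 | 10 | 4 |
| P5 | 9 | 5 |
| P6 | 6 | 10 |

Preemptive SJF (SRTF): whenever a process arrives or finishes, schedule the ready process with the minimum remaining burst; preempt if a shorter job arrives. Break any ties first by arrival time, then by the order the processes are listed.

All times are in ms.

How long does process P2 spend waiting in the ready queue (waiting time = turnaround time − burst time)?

0

Schedule: | idle 0-2 | P1 2-3 | P2 3-5 | P1 5-11 | P6 11-17 | P5 17-26 | P4 26-36 | P3 36-48 |
Completion: P1=11  P2=5  P3=48  P4=36  P5=26  P6=17
Waiting(P2) = turnaround − burst = 2 − 2 = 0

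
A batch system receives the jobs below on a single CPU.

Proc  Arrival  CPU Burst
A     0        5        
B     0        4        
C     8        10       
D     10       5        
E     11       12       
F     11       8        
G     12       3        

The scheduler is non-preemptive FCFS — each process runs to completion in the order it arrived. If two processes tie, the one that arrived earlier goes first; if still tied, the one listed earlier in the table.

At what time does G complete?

Schedule: | A 0-5 | B 5-9 | C 9-19 | D 19-24 | E 24-36 | F 36-44 | G 44-47 |
Completion: A=5  B=9  C=19  D=24  E=36  F=44  G=47
Turnaround (C−A): A=5  B=9  C=11  D=14  E=25  F=33  G=35

47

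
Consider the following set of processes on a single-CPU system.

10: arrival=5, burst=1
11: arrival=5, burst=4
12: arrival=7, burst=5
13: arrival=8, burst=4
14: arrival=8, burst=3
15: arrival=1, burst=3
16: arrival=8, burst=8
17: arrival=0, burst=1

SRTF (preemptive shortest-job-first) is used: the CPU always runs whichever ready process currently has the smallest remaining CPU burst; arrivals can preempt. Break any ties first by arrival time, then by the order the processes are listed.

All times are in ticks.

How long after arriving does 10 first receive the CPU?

0

Gantt: | 17 0-1 | 15 1-4 | idle 4-5 | 10 5-6 | 11 6-10 | 14 10-13 | 13 13-17 | 12 17-22 | 16 22-30 |
Completion: 10=6  11=10  12=22  13=17  14=13  15=4  16=30  17=1
Response(10) = first start − arrival = 5 − 5 = 0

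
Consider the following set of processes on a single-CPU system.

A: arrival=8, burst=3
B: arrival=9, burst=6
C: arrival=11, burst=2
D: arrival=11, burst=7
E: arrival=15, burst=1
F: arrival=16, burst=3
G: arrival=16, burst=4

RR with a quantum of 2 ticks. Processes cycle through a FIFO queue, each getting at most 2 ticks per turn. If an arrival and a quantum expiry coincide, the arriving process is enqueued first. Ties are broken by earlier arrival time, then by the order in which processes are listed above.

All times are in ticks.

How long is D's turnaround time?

Timeline: | idle 0-8 | A 8-10 | B 10-12 | A 12-13 | C 13-15 | D 15-17 | B 17-19 | E 19-20 | F 20-22 | G 22-24 | D 24-26 | B 26-28 | F 28-29 | G 29-31 | D 31-34 |
Completion: A=13  B=28  C=15  D=34  E=20  F=29  G=31
Turnaround(D) = completion − arrival = 34 − 11 = 23

23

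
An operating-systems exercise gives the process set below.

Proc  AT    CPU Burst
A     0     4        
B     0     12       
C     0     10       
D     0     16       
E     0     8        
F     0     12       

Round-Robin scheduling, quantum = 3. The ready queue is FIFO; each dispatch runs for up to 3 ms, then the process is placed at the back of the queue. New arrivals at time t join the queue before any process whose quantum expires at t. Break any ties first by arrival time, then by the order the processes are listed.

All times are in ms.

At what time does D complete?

62

Gantt: | A 0-3 | B 3-6 | C 6-9 | D 9-12 | E 12-15 | F 15-18 | A 18-19 | B 19-22 | C 22-25 | D 25-28 | E 28-31 | F 31-34 | B 34-37 | C 37-40 | D 40-43 | E 43-45 | F 45-48 | B 48-51 | C 51-52 | D 52-55 | F 55-58 | D 58-62 |
Completion: A=19  B=51  C=52  D=62  E=45  F=58
Turnaround (C−A): A=19  B=51  C=52  D=62  E=45  F=58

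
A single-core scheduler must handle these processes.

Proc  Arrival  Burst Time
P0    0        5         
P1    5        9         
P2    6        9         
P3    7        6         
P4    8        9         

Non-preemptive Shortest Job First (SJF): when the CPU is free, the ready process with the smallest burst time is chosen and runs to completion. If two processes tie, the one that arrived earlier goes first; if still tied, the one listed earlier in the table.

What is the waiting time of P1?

0

Timeline: | P0 0-5 | P1 5-14 | P3 14-20 | P2 20-29 | P4 29-38 |
Completion: P0=5  P1=14  P2=29  P3=20  P4=38
Turnaround (C−A): P0=5  P1=9  P2=23  P3=13  P4=30
Waiting(P1) = turnaround − burst = 9 − 9 = 0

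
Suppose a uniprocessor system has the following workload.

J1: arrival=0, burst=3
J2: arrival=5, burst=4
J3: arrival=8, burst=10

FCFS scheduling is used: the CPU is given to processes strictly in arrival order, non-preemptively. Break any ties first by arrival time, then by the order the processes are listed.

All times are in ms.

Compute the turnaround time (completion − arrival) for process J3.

11

Schedule: | J1 0-3 | idle 3-5 | J2 5-9 | J3 9-19 |
Completion: J1=3  J2=9  J3=19
Turnaround (C−A): J1=3  J2=4  J3=11
Turnaround(J3) = completion − arrival = 19 − 8 = 11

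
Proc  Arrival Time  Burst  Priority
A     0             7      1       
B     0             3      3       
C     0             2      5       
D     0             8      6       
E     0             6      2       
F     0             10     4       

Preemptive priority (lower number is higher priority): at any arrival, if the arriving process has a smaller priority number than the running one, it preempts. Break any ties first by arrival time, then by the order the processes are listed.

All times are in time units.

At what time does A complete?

7

Gantt: | A 0-7 | E 7-13 | B 13-16 | F 16-26 | C 26-28 | D 28-36 |
Completion: A=7  B=16  C=28  D=36  E=13  F=26
Turnaround (C−A): A=7  B=16  C=28  D=36  E=13  F=26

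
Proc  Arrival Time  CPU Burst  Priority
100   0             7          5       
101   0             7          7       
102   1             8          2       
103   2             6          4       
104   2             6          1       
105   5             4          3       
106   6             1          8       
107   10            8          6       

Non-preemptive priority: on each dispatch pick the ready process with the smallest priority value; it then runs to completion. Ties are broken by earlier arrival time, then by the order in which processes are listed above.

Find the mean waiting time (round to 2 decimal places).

19.50

Schedule: | 100 0-7 | 104 7-13 | 102 13-21 | 105 21-25 | 103 25-31 | 107 31-39 | 101 39-46 | 106 46-47 |
Completion: 100=7  101=46  102=21  103=31  104=13  105=25  106=47  107=39
Turnaround (C−A): 100=7  101=46  102=20  103=29  104=11  105=20  106=41  107=29
Waiting times: 100=0, 101=39, 102=12, 103=23, 104=5, 105=16, 106=40, 107=21
Average waiting = (0+39+12+23+5+16+40+21) / 8 = 156/8 = 19.50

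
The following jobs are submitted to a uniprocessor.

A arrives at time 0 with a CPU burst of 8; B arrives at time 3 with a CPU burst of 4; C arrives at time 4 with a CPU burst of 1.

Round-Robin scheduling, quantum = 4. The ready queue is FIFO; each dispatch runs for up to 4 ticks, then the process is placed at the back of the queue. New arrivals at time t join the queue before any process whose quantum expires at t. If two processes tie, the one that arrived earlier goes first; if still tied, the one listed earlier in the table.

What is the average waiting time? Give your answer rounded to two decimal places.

3.33

Gantt: | A 0-4 | B 4-8 | C 8-9 | A 9-13 |
Completion: A=13  B=8  C=9
Turnaround (C−A): A=13  B=5  C=5
Waiting times: A=5, B=1, C=4
Average waiting = (5+1+4) / 3 = 10/3 = 3.33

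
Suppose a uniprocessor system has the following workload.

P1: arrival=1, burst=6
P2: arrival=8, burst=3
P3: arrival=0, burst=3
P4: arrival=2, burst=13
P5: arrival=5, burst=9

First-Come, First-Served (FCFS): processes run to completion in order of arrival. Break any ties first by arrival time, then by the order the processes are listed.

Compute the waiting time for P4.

7

Gantt: | P3 0-3 | P1 3-9 | P4 9-22 | P5 22-31 | P2 31-34 |
Completion: P1=9  P2=34  P3=3  P4=22  P5=31
Turnaround (C−A): P1=8  P2=26  P3=3  P4=20  P5=26
Waiting(P4) = turnaround − burst = 20 − 13 = 7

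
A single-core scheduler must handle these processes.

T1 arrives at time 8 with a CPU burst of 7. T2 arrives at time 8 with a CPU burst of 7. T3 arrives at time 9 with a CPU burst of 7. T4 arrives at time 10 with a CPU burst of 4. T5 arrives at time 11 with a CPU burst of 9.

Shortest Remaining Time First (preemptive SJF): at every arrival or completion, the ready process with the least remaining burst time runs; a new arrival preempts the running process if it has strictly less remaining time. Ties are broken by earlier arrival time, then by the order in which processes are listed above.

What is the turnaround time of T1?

11

Schedule: | idle 0-8 | T1 8-10 | T4 10-14 | T1 14-19 | T2 19-26 | T3 26-33 | T5 33-42 |
Completion: T1=19  T2=26  T3=33  T4=14  T5=42
Turnaround(T1) = completion − arrival = 19 − 8 = 11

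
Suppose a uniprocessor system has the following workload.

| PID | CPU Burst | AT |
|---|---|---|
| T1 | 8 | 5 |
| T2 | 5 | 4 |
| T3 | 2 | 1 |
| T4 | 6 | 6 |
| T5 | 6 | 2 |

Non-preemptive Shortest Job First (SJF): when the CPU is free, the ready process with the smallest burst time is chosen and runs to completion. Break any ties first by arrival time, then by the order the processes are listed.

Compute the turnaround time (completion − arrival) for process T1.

23

Gantt: | idle 0-1 | T3 1-3 | T5 3-9 | T2 9-14 | T4 14-20 | T1 20-28 |
Completion: T1=28  T2=14  T3=3  T4=20  T5=9
Turnaround (C−A): T1=23  T2=10  T3=2  T4=14  T5=7
Turnaround(T1) = completion − arrival = 28 − 5 = 23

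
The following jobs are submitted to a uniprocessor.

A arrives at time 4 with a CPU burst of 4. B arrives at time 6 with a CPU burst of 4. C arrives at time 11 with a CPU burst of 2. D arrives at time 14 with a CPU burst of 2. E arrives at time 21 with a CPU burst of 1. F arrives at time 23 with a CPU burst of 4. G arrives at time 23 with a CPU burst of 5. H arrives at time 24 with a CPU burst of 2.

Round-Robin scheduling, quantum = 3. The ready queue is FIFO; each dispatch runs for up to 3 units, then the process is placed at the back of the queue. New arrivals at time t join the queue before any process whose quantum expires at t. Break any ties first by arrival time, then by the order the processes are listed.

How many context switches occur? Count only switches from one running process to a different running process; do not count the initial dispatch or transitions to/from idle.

9

Timeline: | idle 0-4 | A 4-7 | B 7-10 | A 10-11 | B 11-12 | C 12-14 | D 14-16 | idle 16-21 | E 21-22 | idle 22-23 | F 23-26 | G 26-29 | H 29-31 | F 31-32 | G 32-34 |
Completion: A=11  B=12  C=14  D=16  E=22  F=32  G=34  H=31
Turnaround (C−A): A=7  B=6  C=3  D=2  E=1  F=9  G=11  H=7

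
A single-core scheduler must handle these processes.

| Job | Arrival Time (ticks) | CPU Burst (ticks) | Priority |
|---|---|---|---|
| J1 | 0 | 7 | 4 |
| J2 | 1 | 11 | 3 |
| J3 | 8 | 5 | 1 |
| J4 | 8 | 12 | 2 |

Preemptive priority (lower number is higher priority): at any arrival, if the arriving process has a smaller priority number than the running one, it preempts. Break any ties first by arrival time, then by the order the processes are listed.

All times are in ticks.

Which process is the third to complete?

Timeline: | J1 0-1 | J2 1-8 | J3 8-13 | J4 13-25 | J2 25-29 | J1 29-35 |
Completion: J1=35  J2=29  J3=13  J4=25
Finish order: J3 → J4 → J2 → J1

J2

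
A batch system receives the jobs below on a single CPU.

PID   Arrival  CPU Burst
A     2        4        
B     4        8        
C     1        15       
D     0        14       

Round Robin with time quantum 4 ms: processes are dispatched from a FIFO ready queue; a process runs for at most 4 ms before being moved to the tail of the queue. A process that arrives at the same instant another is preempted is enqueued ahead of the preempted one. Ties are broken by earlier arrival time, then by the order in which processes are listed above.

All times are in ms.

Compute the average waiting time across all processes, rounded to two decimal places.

17.75

Schedule: | D 0-4 | C 4-8 | A 8-12 | B 12-16 | D 16-20 | C 20-24 | B 24-28 | D 28-32 | C 32-36 | D 36-38 | C 38-41 |
Completion: A=12  B=28  C=41  D=38
Waiting times: A=6, B=16, C=25, D=24
Average waiting = (6+16+25+24) / 4 = 71/4 = 17.75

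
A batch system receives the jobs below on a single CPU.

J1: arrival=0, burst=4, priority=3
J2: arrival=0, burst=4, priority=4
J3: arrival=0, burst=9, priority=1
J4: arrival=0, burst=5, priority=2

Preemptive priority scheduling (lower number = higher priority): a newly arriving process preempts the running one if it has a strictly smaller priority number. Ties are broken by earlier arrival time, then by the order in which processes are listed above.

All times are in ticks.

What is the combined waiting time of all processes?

Gantt: | J3 0-9 | J4 9-14 | J1 14-18 | J2 18-22 |
Completion: J1=18  J2=22  J3=9  J4=14
Turnaround (C−A): J1=18  J2=22  J3=9  J4=14
Waiting = turnaround − burst: J1=14, J2=18, J3=0, J4=9
Total waiting = 14 + 18 + 0 + 9 = 41

41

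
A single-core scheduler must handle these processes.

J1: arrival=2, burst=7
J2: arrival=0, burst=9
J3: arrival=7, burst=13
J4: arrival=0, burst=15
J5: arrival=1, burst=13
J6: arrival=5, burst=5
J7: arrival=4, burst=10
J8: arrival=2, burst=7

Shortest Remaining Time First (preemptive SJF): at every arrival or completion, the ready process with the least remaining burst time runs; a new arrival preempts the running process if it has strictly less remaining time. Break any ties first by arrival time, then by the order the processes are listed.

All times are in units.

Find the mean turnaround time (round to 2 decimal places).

Timeline: | J2 0-9 | J6 9-14 | J1 14-21 | J8 21-28 | J7 28-38 | J5 38-51 | J3 51-64 | J4 64-79 |
Completion: J1=21  J2=9  J3=64  J4=79  J5=51  J6=14  J7=38  J8=28
Turnaround (C−A): J1=19  J2=9  J3=57  J4=79  J5=50  J6=9  J7=34  J8=26
Turnaround times: J1=19, J2=9, J3=57, J4=79, J5=50, J6=9, J7=34, J8=26
Average turnaround = (19+9+57+79+50+9+34+26) / 8 = 283/8 = 35.38

35.38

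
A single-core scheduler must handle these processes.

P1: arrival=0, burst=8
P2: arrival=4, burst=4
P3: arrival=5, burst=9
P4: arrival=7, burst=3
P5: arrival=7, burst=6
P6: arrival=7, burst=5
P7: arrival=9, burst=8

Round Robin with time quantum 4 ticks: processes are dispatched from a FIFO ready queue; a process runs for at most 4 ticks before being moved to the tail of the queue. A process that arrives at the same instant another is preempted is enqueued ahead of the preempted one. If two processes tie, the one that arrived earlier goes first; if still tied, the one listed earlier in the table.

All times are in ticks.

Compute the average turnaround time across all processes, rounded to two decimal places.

22.86

Gantt: | P1 0-4 | P2 4-8 | P1 8-12 | P3 12-16 | P4 16-19 | P5 19-23 | P6 23-27 | P7 27-31 | P3 31-35 | P5 35-37 | P6 37-38 | P7 38-42 | P3 42-43 |
Completion: P1=12  P2=8  P3=43  P4=19  P5=37  P6=38  P7=42
Turnaround times: P1=12, P2=4, P3=38, P4=12, P5=30, P6=31, P7=33
Average turnaround = (12+4+38+12+30+31+33) / 7 = 160/7 = 22.86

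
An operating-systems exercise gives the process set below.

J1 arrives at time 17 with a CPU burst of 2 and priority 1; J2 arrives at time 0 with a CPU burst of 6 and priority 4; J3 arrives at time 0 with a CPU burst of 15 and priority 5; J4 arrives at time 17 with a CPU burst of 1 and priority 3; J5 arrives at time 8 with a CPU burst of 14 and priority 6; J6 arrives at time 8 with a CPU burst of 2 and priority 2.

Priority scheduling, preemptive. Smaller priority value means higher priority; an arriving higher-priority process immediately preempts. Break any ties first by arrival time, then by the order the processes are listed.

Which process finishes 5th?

J3

Timeline: | J2 0-6 | J3 6-8 | J6 8-10 | J3 10-17 | J1 17-19 | J4 19-20 | J3 20-26 | J5 26-40 |
Completion: J1=19  J2=6  J3=26  J4=20  J5=40  J6=10
Turnaround (C−A): J1=2  J2=6  J3=26  J4=3  J5=32  J6=2
Finish order: J2 → J6 → J1 → J4 → J3 → J5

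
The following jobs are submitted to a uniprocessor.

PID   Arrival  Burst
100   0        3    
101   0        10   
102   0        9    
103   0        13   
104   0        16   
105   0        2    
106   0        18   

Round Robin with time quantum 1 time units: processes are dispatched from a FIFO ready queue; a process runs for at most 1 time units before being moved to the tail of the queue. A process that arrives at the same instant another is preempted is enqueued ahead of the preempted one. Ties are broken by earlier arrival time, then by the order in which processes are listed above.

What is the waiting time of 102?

Gantt: | 100 0-1 | 101 1-2 | 102 2-3 | 103 3-4 | 104 4-5 | 105 5-6 | 106 6-7 | 100 7-8 | 101 8-9 | 102 9-10 | 103 10-11 | 104 11-12 | 105 12-13 | 106 13-14 | 100 14-15 | 101 15-16 | 102 16-17 | 103 17-18 | 104 18-19 | 106 19-20 | 101 20-21 | 102 21-22 | 103 22-23 | 104 23-24 | 106 24-25 | 101 25-26 | 102 26-27 | 103 27-28 | 104 28-29 | 106 29-30 | 101 30-31 | 102 31-32 | 103 32-33 | 104 33-34 | 106 34-35 | 101 35-36 | 102 36-37 | 103 37-38 | 104 38-39 | 106 39-40 | 101 40-41 | 102 41-42 | 103 42-43 | 104 43-44 | 106 44-45 | 101 45-46 | 102 46-47 | 103 47-48 | 104 48-49 | 106 49-50 | 101 50-51 | 103 51-52 | 104 52-53 | 106 53-54 | 103 54-55 | 104 55-56 | 106 56-57 | 103 57-58 | 104 58-59 | 106 59-60 | 103 60-61 | 104 61-62 | 106 62-63 | 104 63-64 | 106 64-65 | 104 65-66 | 106 66-67 | 104 67-68 | 106 68-71 |
Completion: 100=15  101=51  102=47  103=61  104=68  105=13  106=71
Turnaround (C−A): 100=15  101=51  102=47  103=61  104=68  105=13  106=71
Waiting(102) = turnaround − burst = 47 − 9 = 38

38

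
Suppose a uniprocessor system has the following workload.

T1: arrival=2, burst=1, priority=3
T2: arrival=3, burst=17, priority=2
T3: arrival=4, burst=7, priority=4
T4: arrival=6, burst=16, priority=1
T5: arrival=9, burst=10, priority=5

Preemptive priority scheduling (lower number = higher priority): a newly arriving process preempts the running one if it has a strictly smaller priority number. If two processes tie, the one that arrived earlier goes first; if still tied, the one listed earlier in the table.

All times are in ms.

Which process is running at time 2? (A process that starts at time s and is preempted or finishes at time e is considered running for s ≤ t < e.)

Timeline: | idle 0-2 | T1 2-3 | T2 3-6 | T4 6-22 | T2 22-36 | T3 36-43 | T5 43-53 |
Completion: T1=3  T2=36  T3=43  T4=22  T5=53
Turnaround (C−A): T1=1  T2=33  T3=39  T4=16  T5=44

T1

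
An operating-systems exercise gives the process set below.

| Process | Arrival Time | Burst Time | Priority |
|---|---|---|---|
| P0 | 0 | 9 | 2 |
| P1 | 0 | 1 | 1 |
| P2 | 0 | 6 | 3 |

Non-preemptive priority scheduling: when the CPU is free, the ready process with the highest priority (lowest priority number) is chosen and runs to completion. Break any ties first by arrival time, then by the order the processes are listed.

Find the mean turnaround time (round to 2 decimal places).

9.00

Schedule: | P1 0-1 | P0 1-10 | P2 10-16 |
Completion: P0=10  P1=1  P2=16
Turnaround times: P0=10, P1=1, P2=16
Average turnaround = (10+1+16) / 3 = 27/3 = 9.00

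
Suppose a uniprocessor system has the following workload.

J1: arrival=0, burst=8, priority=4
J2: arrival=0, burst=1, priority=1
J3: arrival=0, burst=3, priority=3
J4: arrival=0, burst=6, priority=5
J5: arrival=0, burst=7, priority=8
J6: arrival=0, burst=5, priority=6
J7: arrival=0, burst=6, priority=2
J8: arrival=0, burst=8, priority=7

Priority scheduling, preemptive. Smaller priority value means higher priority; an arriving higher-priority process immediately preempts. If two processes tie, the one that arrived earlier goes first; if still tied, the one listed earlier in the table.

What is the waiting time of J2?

0

Timeline: | J2 0-1 | J7 1-7 | J3 7-10 | J1 10-18 | J4 18-24 | J6 24-29 | J8 29-37 | J5 37-44 |
Completion: J1=18  J2=1  J3=10  J4=24  J5=44  J6=29  J7=7  J8=37
Waiting(J2) = turnaround − burst = 1 − 1 = 0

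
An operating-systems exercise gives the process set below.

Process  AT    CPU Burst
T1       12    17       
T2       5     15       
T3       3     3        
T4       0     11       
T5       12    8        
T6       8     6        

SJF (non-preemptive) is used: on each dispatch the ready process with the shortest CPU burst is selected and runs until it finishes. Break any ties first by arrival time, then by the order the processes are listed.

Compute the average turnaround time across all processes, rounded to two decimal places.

22.67

Timeline: | T4 0-11 | T3 11-14 | T6 14-20 | T5 20-28 | T2 28-43 | T1 43-60 |
Completion: T1=60  T2=43  T3=14  T4=11  T5=28  T6=20
Turnaround (C−A): T1=48  T2=38  T3=11  T4=11  T5=16  T6=12
Turnaround times: T1=48, T2=38, T3=11, T4=11, T5=16, T6=12
Average turnaround = (48+38+11+11+16+12) / 6 = 136/6 = 22.67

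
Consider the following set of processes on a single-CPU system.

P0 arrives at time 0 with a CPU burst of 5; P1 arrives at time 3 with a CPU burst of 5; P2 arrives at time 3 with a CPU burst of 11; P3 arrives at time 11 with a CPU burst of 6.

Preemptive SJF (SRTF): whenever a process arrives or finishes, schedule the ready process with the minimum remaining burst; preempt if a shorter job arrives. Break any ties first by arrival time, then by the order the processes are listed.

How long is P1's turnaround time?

7

Timeline: | P0 0-5 | P1 5-10 | P2 10-11 | P3 11-17 | P2 17-27 |
Completion: P0=5  P1=10  P2=27  P3=17
Turnaround(P1) = completion − arrival = 10 − 3 = 7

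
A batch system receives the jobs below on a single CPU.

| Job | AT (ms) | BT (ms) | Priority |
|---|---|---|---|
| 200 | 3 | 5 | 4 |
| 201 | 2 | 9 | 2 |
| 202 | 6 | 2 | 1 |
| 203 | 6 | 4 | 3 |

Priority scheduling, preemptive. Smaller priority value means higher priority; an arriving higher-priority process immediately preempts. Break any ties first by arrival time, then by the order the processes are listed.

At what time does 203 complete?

17

Schedule: | idle 0-2 | 201 2-6 | 202 6-8 | 201 8-13 | 203 13-17 | 200 17-22 |
Completion: 200=22  201=13  202=8  203=17
Turnaround (C−A): 200=19  201=11  202=2  203=11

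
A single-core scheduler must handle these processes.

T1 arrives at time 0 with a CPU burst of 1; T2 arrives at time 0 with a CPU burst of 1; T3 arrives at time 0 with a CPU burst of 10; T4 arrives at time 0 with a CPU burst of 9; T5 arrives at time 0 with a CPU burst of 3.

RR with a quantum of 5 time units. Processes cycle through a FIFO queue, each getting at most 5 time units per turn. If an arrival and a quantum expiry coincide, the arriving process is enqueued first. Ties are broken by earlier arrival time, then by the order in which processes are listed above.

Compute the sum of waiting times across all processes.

38

Schedule: | T1 0-1 | T2 1-2 | T3 2-7 | T4 7-12 | T5 12-15 | T3 15-20 | T4 20-24 |
Completion: T1=1  T2=2  T3=20  T4=24  T5=15
Turnaround (C−A): T1=1  T2=2  T3=20  T4=24  T5=15
Waiting = turnaround − burst: T1=0, T2=1, T3=10, T4=15, T5=12
Total waiting = 0 + 1 + 10 + 15 + 12 = 38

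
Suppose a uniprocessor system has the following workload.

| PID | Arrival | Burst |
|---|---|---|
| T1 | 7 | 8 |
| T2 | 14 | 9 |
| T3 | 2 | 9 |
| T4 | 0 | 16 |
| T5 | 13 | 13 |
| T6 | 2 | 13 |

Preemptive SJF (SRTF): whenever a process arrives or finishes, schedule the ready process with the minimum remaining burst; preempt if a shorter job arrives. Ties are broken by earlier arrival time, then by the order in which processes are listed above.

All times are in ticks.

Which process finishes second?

T1

Gantt: | T4 0-2 | T3 2-11 | T1 11-19 | T2 19-28 | T6 28-41 | T5 41-54 | T4 54-68 |
Completion: T1=19  T2=28  T3=11  T4=68  T5=54  T6=41
Turnaround (C−A): T1=12  T2=14  T3=9  T4=68  T5=41  T6=39
Finish order: T3 → T1 → T2 → T6 → T5 → T4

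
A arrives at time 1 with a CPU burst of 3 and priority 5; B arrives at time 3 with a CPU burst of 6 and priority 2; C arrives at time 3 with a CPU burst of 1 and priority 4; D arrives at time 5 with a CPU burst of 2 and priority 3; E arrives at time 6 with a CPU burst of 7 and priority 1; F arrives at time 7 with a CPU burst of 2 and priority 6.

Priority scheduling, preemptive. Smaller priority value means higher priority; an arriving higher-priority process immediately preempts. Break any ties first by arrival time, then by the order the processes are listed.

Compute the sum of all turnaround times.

Timeline: | idle 0-1 | A 1-3 | B 3-6 | E 6-13 | B 13-16 | D 16-18 | C 18-19 | A 19-20 | F 20-22 |
Completion: A=20  B=16  C=19  D=18  E=13  F=22
Turnaround (C−A): A=19  B=13  C=16  D=13  E=7  F=15
Turnaround = completion − arrival: A=19, B=13, C=16, D=13, E=7, F=15
Total turnaround = 19 + 13 + 16 + 13 + 7 + 15 = 83

83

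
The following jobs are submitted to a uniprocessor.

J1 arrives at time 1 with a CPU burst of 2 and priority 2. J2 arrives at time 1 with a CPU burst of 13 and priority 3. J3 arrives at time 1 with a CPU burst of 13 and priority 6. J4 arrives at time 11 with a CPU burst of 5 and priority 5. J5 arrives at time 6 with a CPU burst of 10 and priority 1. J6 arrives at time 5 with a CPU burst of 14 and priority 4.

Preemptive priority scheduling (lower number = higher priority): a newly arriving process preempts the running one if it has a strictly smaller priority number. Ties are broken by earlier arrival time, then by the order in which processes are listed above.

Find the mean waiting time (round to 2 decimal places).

17.67

Schedule: | idle 0-1 | J1 1-3 | J2 3-6 | J5 6-16 | J2 16-26 | J6 26-40 | J4 40-45 | J3 45-58 |
Completion: J1=3  J2=26  J3=58  J4=45  J5=16  J6=40
Waiting times: J1=0, J2=12, J3=44, J4=29, J5=0, J6=21
Average waiting = (0+12+44+29+0+21) / 6 = 106/6 = 17.67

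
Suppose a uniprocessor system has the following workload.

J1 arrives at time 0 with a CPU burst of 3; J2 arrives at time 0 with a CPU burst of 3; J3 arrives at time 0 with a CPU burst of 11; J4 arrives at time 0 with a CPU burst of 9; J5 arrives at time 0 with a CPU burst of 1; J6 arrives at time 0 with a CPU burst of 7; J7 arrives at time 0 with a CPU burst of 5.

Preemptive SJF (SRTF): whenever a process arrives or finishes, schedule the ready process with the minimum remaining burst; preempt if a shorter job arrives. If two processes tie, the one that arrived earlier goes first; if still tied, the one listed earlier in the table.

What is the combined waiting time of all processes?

71

Timeline: | J5 0-1 | J1 1-4 | J2 4-7 | J7 7-12 | J6 12-19 | J4 19-28 | J3 28-39 |
Completion: J1=4  J2=7  J3=39  J4=28  J5=1  J6=19  J7=12
Turnaround (C−A): J1=4  J2=7  J3=39  J4=28  J5=1  J6=19  J7=12
Waiting = turnaround − burst: J1=1, J2=4, J3=28, J4=19, J5=0, J6=12, J7=7
Total waiting = 1 + 4 + 28 + 19 + 0 + 12 + 7 = 71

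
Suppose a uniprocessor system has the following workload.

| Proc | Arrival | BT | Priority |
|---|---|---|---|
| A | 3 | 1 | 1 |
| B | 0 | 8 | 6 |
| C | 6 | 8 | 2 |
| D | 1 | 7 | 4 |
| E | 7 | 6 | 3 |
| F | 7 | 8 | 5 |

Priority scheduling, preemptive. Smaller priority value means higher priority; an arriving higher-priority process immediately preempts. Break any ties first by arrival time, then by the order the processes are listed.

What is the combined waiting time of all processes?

68

Timeline: | B 0-1 | D 1-3 | A 3-4 | D 4-6 | C 6-14 | E 14-20 | D 20-23 | F 23-31 | B 31-38 |
Completion: A=4  B=38  C=14  D=23  E=20  F=31
Waiting = turnaround − burst: A=0, B=30, C=0, D=15, E=7, F=16
Total waiting = 0 + 30 + 0 + 15 + 7 + 16 = 68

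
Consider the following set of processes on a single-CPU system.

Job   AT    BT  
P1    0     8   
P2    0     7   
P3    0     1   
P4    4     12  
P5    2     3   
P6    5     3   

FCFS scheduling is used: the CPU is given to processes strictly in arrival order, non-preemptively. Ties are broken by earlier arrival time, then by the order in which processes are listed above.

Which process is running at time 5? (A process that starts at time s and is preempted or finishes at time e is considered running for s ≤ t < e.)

Schedule: | P1 0-8 | P2 8-15 | P3 15-16 | P5 16-19 | P4 19-31 | P6 31-34 |
Completion: P1=8  P2=15  P3=16  P4=31  P5=19  P6=34
Turnaround (C−A): P1=8  P2=15  P3=16  P4=27  P5=17  P6=29

P1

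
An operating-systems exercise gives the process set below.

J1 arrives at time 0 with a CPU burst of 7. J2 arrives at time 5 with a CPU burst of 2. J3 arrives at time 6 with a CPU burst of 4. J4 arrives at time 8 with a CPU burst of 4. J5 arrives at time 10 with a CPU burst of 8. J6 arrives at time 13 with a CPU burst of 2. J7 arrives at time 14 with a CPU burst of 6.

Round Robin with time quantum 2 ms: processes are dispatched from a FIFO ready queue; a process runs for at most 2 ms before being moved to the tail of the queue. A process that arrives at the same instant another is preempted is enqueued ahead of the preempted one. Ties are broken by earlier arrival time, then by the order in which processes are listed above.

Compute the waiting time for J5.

15

Gantt: | J1 0-6 | J2 6-8 | J3 8-10 | J1 10-11 | J4 11-13 | J5 13-15 | J3 15-17 | J6 17-19 | J4 19-21 | J7 21-23 | J5 23-25 | J7 25-27 | J5 27-29 | J7 29-31 | J5 31-33 |
Completion: J1=11  J2=8  J3=17  J4=21  J5=33  J6=19  J7=31
Turnaround (C−A): J1=11  J2=3  J3=11  J4=13  J5=23  J6=6  J7=17
Waiting(J5) = turnaround − burst = 23 − 8 = 15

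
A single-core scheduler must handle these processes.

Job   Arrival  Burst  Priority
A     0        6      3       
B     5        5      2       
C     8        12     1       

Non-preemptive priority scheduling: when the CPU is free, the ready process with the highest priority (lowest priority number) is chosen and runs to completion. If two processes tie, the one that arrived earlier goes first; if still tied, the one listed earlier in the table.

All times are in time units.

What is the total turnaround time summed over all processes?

27

Schedule: | A 0-6 | B 6-11 | C 11-23 |
Completion: A=6  B=11  C=23
Turnaround (C−A): A=6  B=6  C=15
Turnaround = completion − arrival: A=6, B=6, C=15
Total turnaround = 6 + 6 + 15 = 27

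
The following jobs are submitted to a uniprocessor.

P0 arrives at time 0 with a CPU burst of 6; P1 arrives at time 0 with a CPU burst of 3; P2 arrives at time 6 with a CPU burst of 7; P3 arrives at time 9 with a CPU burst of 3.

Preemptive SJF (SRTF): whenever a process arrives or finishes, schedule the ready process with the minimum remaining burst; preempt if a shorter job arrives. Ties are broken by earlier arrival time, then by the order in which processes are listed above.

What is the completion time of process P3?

12

Gantt: | P1 0-3 | P0 3-9 | P3 9-12 | P2 12-19 |
Completion: P0=9  P1=3  P2=19  P3=12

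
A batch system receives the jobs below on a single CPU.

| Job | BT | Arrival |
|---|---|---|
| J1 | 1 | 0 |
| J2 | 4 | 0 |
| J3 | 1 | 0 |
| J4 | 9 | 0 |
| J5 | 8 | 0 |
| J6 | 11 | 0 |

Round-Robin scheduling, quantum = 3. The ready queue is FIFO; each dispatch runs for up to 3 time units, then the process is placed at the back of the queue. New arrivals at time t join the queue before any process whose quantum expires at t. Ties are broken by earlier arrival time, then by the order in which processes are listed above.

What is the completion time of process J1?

1

Schedule: | J1 0-1 | J2 1-4 | J3 4-5 | J4 5-8 | J5 8-11 | J6 11-14 | J2 14-15 | J4 15-18 | J5 18-21 | J6 21-24 | J4 24-27 | J5 27-29 | J6 29-34 |
Completion: J1=1  J2=15  J3=5  J4=27  J5=29  J6=34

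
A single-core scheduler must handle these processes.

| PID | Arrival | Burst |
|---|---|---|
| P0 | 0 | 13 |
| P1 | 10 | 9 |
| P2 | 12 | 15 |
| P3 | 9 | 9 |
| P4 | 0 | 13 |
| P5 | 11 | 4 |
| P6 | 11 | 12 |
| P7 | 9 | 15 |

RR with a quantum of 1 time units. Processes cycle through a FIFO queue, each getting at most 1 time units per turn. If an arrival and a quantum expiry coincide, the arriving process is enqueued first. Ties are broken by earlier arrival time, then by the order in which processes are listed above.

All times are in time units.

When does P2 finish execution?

Timeline: | P0 0-1 | P4 1-2 | P0 2-3 | P4 3-4 | P0 4-5 | P4 5-6 | P0 6-7 | P4 7-8 | P0 8-9 | P4 9-10 | P3 10-11 | P7 11-12 | P0 12-13 | P1 13-14 | P4 14-15 | P5 15-16 | P6 16-17 | P3 17-18 | P2 18-19 | P7 19-20 | P0 20-21 | P1 21-22 | P4 22-23 | P5 23-24 | P6 24-25 | P3 25-26 | P2 26-27 | P7 27-28 | P0 28-29 | P1 29-30 | P4 30-31 | P5 31-32 | P6 32-33 | P3 33-34 | P2 34-35 | P7 35-36 | P0 36-37 | P1 37-38 | P4 38-39 | P5 39-40 | P6 40-41 | P3 41-42 | P2 42-43 | P7 43-44 | P0 44-45 | P1 45-46 | P4 46-47 | P6 47-48 | P3 48-49 | P2 49-50 | P7 50-51 | P0 51-52 | P1 52-53 | P4 53-54 | P6 54-55 | P3 55-56 | P2 56-57 | P7 57-58 | P0 58-59 | P1 59-60 | P4 60-61 | P6 61-62 | P3 62-63 | P2 63-64 | P7 64-65 | P0 65-66 | P1 66-67 | P4 67-68 | P6 68-69 | P3 69-70 | P2 70-71 | P7 71-72 | P1 72-73 | P6 73-74 | P2 74-75 | P7 75-76 | P6 76-77 | P2 77-78 | P7 78-79 | P6 79-80 | P2 80-81 | P7 81-82 | P6 82-83 | P2 83-84 | P7 84-85 | P2 85-86 | P7 86-87 | P2 87-88 | P7 88-89 | P2 89-90 |
Completion: P0=66  P1=73  P2=90  P3=70  P4=68  P5=40  P6=83  P7=89
Turnaround (C−A): P0=66  P1=63  P2=78  P3=61  P4=68  P5=29  P6=72  P7=80

90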